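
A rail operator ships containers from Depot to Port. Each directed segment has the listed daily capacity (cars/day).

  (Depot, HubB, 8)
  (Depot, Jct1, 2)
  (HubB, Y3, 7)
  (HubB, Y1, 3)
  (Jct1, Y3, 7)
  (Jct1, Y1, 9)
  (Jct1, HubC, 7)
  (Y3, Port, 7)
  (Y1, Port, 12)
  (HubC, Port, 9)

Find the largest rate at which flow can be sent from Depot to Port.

Augment Depot→HubB→Y3→Port: bottleneck 7, flow now 7.
Augment Depot→HubB→Y1→Port: bottleneck 1, flow now 8.
Augment Depot→Jct1→Y1→Port: bottleneck 2, flow now 10.
No augmenting path remains; maximum flow = 10.
In the residual graph, reachable from Depot: {Depot}.
Min-cut edges: Depot→HubB (8), Depot→Jct1 (2); capacity 8 + 2 = 10.
This cut is saturated, so no flow can exceed 10.

10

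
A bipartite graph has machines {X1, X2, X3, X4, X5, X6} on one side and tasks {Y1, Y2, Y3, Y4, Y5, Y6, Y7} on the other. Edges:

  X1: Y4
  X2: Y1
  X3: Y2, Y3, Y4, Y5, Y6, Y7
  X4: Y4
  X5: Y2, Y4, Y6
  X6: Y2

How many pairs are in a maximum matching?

5

Unit-capacity flow: source→left, listed edges, right→sink; max matching = max flow.
Augmenting path X1→Y4 (+1); matched 1.
Augmenting path X2→Y1 (+1); matched 2.
Augmenting path X3→Y2 (+1); matched 3.
Augmenting path X5→Y6 (+1); matched 4.
Augmenting path X6→Y2→X3→Y3 (+1); matched 5.
No augmenting path remains; maximum matching = 5.
König certificate: {X2, X3, X5, X6, Y4} is a vertex cover of size 5 (every listed pair touches it), so no matching can be larger.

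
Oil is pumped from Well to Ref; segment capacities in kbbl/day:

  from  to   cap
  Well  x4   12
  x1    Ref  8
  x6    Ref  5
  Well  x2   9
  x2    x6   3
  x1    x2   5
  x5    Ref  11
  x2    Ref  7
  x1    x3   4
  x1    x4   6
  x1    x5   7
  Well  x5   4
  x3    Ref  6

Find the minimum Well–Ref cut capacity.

Augment Well→x2→Ref: bottleneck 7, flow now 7.
Augment Well→x5→Ref: bottleneck 4, flow now 11.
Augment Well→x2→x6→Ref: bottleneck 2, flow now 13.
No augmenting path remains; maximum flow = 13.
By max-flow min-cut, the minimum cut capacity equals the max flow.
In the residual graph, reachable from Well: {Well, x4}.
Min-cut edges: Well→x2 (9), Well→x5 (4); capacity 9 + 4 = 13.

13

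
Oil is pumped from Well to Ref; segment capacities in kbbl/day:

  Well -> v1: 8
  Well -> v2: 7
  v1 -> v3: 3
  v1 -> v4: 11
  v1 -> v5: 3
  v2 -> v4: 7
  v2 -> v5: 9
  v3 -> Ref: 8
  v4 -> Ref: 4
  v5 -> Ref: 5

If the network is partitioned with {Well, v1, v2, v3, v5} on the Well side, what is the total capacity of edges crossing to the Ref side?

31

Edges leaving {Well, v1, v2, v3, v5}: v1→v4 (11), v2→v4 (7), v3→Ref (8), v5→Ref (5).
Cut capacity = 11 + 7 + 8 + 5 = 31.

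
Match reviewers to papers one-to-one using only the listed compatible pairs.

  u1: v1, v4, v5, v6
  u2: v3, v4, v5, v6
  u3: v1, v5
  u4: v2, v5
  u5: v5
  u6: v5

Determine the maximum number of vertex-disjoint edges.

Unit-capacity flow: source→left, listed edges, right→sink; max matching = max flow.
Augmenting path u1→v1 (+1); matched 1.
Augmenting path u2→v3 (+1); matched 2.
Augmenting path u3→v5 (+1); matched 3.
Augmenting path u4→v2 (+1); matched 4.
Augmenting path u5→v5→u3→v1→u1→v4 (+1); matched 5.
No augmenting path remains; maximum matching = 5.
König certificate: {u1, u2, u3, u4, v5} is a vertex cover of size 5 (every listed pair touches it), so no matching can be larger.

5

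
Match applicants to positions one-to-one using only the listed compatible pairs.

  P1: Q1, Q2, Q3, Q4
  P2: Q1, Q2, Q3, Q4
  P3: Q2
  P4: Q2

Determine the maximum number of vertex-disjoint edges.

Unit-capacity flow: source→left, listed edges, right→sink; max matching = max flow.
Augmenting path P1→Q1 (+1); matched 1.
Augmenting path P2→Q2 (+1); matched 2.
Augmenting path P3→Q2→P2→Q3 (+1); matched 3.
No augmenting path remains; maximum matching = 3.
König certificate: {P1, P2, Q2} is a vertex cover of size 3 (every listed pair touches it), so no matching can be larger.

3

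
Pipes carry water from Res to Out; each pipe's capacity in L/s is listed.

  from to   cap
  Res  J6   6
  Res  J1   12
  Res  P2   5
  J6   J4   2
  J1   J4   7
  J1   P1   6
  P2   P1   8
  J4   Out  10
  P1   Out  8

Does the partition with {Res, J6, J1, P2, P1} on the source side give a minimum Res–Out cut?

Yes — it is a minimum cut (capacity 17).

Given cut capacity: 2 + 7 + 8 = 17.
Augment Res→J6→J4→Out: bottleneck 2, flow now 2.
Augment Res→J1→J4→Out: bottleneck 7, flow now 9.
Augment Res→J1→P1→Out: bottleneck 5, flow now 14.
Augment Res→P2→P1→Out: bottleneck 3, flow now 17.
No augmenting path remains; maximum flow = 17.
Cut capacity 17 equals the max flow, so it is a minimum cut.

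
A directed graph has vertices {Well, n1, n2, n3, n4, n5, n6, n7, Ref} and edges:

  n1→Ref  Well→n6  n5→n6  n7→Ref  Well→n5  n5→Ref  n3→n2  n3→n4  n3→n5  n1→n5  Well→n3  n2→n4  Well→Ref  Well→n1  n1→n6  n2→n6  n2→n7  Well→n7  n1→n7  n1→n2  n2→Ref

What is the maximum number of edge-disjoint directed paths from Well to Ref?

Assign every edge capacity 1; by Menger, the answer equals the max flow.
Path Well→Ref (+1); total 1.
Path Well→n1→Ref (+1); total 2.
Path Well→n5→Ref (+1); total 3.
Path Well→n7→Ref (+1); total 4.
Path Well→n3→n2→Ref (+1); total 5.
No residual Well→Ref path; max flow = 5.
Certifying cut of size 5: {Well→Ref, Well→n1, Well→n3, Well→n5, Well→n7}.

5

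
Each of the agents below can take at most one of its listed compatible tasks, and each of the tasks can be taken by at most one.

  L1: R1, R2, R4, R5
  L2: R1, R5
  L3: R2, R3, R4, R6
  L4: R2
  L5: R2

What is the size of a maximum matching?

4

Unit-capacity flow: source→left, listed edges, right→sink; max matching = max flow.
Augmenting path L1→R1 (+1); matched 1.
Augmenting path L2→R5 (+1); matched 2.
Augmenting path L3→R2 (+1); matched 3.
Augmenting path L4→R2→L3→R3 (+1); matched 4.
No augmenting path remains; maximum matching = 4.
König certificate: {L1, L2, L3, R2} is a vertex cover of size 4 (every listed pair touches it), so no matching can be larger.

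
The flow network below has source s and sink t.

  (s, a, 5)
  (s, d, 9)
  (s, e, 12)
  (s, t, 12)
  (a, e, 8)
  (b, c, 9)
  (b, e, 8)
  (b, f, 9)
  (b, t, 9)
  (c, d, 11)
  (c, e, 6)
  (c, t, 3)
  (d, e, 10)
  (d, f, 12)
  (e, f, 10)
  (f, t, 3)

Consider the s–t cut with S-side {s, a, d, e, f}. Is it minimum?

Given cut capacity: 12 + 3 = 15.
Augment s→t: bottleneck 12, flow now 12.
Augment s→d→f→t: bottleneck 3, flow now 15.
No augmenting path remains; maximum flow = 15.
Cut capacity 15 equals the max flow, so it is a minimum cut.

Yes — it is a minimum cut (capacity 15).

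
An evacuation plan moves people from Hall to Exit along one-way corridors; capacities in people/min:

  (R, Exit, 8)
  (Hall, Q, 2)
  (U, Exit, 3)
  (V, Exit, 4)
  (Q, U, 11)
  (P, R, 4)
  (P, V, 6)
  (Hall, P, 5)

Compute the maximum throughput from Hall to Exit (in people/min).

Augment Hall→P→R→Exit: bottleneck 4, flow now 4.
Augment Hall→P→V→Exit: bottleneck 1, flow now 5.
Augment Hall→Q→U→Exit: bottleneck 2, flow now 7.
No augmenting path remains; maximum flow = 7.
In the residual graph, reachable from Hall: {Hall}.
Min-cut edges: Hall→P (5), Hall→Q (2); capacity 5 + 2 = 7.
This cut is saturated, so no flow can exceed 7.

7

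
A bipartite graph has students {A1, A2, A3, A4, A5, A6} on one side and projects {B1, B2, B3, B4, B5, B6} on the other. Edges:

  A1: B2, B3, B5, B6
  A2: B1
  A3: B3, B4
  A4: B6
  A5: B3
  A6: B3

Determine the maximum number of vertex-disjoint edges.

5

Unit-capacity flow: source→left, listed edges, right→sink; max matching = max flow.
Augmenting path A1→B2 (+1); matched 1.
Augmenting path A2→B1 (+1); matched 2.
Augmenting path A3→B3 (+1); matched 3.
Augmenting path A4→B6 (+1); matched 4.
Augmenting path A5→B3→A3→B4 (+1); matched 5.
No augmenting path remains; maximum matching = 5.
König certificate: {A1, A2, A3, A4, B3} is a vertex cover of size 5 (every listed pair touches it), so no matching can be larger.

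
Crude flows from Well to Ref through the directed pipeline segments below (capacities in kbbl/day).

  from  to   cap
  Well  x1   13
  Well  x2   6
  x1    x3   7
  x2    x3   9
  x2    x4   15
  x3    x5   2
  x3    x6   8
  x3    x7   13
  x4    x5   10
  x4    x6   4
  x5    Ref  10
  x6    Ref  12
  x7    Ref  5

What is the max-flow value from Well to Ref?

13

Augment Well→x1→x3→x5→Ref: bottleneck 2, flow now 2.
Augment Well→x1→x3→x6→Ref: bottleneck 5, flow now 7.
Augment Well→x2→x3→x6→Ref: bottleneck 3, flow now 10.
Augment Well→x2→x3→x7→Ref: bottleneck 3, flow now 13.
No augmenting path remains; maximum flow = 13.
In the residual graph, reachable from Well: {Well, x1}.
Min-cut edges: Well→x2 (6), x1→x3 (7); capacity 6 + 7 = 13.
This cut is saturated, so no flow can exceed 13.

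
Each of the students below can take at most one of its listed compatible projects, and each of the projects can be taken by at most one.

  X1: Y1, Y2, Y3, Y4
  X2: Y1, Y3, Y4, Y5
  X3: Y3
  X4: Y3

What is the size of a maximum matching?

Unit-capacity flow: source→left, listed edges, right→sink; max matching = max flow.
Augmenting path X1→Y1 (+1); matched 1.
Augmenting path X2→Y3 (+1); matched 2.
Augmenting path X3→Y3→X2→Y4 (+1); matched 3.
No augmenting path remains; maximum matching = 3.
König certificate: {X1, X2, Y3} is a vertex cover of size 3 (every listed pair touches it), so no matching can be larger.

3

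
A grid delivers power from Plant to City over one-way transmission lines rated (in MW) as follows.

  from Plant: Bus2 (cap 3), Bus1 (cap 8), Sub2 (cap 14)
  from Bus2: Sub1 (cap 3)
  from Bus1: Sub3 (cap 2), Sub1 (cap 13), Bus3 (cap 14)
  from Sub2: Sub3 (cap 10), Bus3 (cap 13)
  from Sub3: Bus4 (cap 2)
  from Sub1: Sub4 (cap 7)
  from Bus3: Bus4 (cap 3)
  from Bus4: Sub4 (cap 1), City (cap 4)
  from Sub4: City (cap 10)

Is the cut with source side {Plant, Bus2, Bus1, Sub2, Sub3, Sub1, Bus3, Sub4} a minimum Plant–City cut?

Given cut capacity: 2 + 3 + 10 = 15.
Augment Plant→Bus2→Sub1→Sub4→City: bottleneck 3, flow now 3.
Augment Plant→Bus1→Sub3→Bus4→City: bottleneck 2, flow now 5.
Augment Plant→Bus1→Sub1→Sub4→City: bottleneck 4, flow now 9.
Augment Plant→Bus1→Bus3→Bus4→City: bottleneck 2, flow now 11.
Augment Plant→Sub2→Bus3→Bus4→Sub4→City: bottleneck 1, flow now 12.
No augmenting path remains; maximum flow = 12.
In the residual graph, reachable from Plant: {Plant, Bus2, Bus1, Sub2, Sub3, Sub1, Bus3}.
Min-cut edges: Sub3→Bus4 (2), Sub1→Sub4 (7), Bus3→Bus4 (3); capacity 2 + 7 + 3 = 12.
Cut capacity 15 exceeds the max flow 12, so it is not minimum.

No — its capacity is 15, but the minimum cut has capacity 12.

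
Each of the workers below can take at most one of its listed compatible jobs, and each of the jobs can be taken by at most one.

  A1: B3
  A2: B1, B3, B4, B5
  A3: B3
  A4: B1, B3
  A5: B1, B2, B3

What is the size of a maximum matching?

Unit-capacity flow: source→left, listed edges, right→sink; max matching = max flow.
Augmenting path A1→B3 (+1); matched 1.
Augmenting path A2→B1 (+1); matched 2.
Augmenting path A5→B2 (+1); matched 3.
Augmenting path A4→B1→A2→B4 (+1); matched 4.
No augmenting path remains; maximum matching = 4.
König certificate: {A2, A4, A5, B3} is a vertex cover of size 4 (every listed pair touches it), so no matching can be larger.

4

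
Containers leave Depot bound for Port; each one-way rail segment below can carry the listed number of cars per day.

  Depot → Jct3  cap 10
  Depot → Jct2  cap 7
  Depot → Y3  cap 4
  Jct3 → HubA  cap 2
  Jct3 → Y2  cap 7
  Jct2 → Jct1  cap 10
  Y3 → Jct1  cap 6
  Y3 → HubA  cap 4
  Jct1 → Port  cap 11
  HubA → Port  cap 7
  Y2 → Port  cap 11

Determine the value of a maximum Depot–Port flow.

Augment Depot→Jct3→HubA→Port: bottleneck 2, flow now 2.
Augment Depot→Jct3→Y2→Port: bottleneck 7, flow now 9.
Augment Depot→Jct2→Jct1→Port: bottleneck 7, flow now 16.
Augment Depot→Y3→Jct1→Port: bottleneck 4, flow now 20.
No augmenting path remains; maximum flow = 20.
In the residual graph, reachable from Depot: {Depot, Jct3}.
Min-cut edges: Depot→Jct2 (7), Depot→Y3 (4), Jct3→HubA (2), Jct3→Y2 (7); capacity 7 + 4 + 2 + 7 = 20.
This cut is saturated, so no flow can exceed 20.

20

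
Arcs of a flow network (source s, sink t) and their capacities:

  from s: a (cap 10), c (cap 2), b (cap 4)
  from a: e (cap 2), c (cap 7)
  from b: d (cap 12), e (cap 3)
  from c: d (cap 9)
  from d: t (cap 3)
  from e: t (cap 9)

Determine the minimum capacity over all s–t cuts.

Augment s→a→e→t: bottleneck 2, flow now 2.
Augment s→b→d→t: bottleneck 3, flow now 5.
Augment s→b→e→t: bottleneck 1, flow now 6.
Augment s→c→d→b→e→t: bottleneck 2, flow now 8. (uses reverse residual edge)
No augmenting path remains; maximum flow = 8.
By max-flow min-cut, the minimum cut capacity equals the max flow.
In the residual graph, reachable from s: {s, a, b, c, d}.
Min-cut edges: a→e (2), b→e (3), d→t (3); capacity 2 + 3 + 3 = 8.

8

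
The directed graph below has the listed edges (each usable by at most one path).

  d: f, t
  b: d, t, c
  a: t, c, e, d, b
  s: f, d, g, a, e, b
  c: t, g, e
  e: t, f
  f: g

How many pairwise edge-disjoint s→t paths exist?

4

Assign every edge capacity 1; by Menger, the answer equals the max flow.
Path s→a→t (+1); total 1.
Path s→b→t (+1); total 2.
Path s→d→t (+1); total 3.
Path s→e→t (+1); total 4.
No residual s→t path; max flow = 4.
Certifying cut of size 4: {s→a, s→b, s→d, s→e}.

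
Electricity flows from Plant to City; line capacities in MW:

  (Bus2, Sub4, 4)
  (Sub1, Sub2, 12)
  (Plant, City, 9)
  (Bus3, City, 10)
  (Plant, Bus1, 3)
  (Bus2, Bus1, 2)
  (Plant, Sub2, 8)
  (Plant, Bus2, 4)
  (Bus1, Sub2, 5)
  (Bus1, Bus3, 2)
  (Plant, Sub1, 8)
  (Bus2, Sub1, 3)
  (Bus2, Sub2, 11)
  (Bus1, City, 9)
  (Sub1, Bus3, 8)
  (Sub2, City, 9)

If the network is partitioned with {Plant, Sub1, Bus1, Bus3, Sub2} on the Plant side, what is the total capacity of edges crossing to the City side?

41

Edges leaving {Plant, Sub1, Bus1, Bus3, Sub2}: Plant→Bus2 (4), Plant→City (9), Bus1→City (9), Bus3→City (10), Sub2→City (9).
Cut capacity = 4 + 9 + 9 + 10 + 9 = 41.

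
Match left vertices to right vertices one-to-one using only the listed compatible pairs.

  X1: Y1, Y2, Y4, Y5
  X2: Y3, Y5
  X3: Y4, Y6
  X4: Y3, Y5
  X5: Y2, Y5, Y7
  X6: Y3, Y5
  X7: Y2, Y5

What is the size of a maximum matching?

6

Unit-capacity flow: source→left, listed edges, right→sink; max matching = max flow.
Augmenting path X1→Y1 (+1); matched 1.
Augmenting path X2→Y3 (+1); matched 2.
Augmenting path X3→Y4 (+1); matched 3.
Augmenting path X4→Y5 (+1); matched 4.
Augmenting path X5→Y2 (+1); matched 5.
Augmenting path X7→Y2→X5→Y7 (+1); matched 6.
No augmenting path remains; maximum matching = 6.
König certificate: {X1, X3, X5, X7, Y3, Y5} is a vertex cover of size 6 (every listed pair touches it), so no matching can be larger.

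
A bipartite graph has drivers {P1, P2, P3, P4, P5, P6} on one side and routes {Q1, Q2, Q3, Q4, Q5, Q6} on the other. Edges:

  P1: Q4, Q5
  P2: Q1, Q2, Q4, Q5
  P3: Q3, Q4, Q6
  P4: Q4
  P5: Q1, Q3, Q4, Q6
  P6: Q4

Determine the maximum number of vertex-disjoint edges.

5

Unit-capacity flow: source→left, listed edges, right→sink; max matching = max flow.
Augmenting path P1→Q4 (+1); matched 1.
Augmenting path P2→Q1 (+1); matched 2.
Augmenting path P3→Q3 (+1); matched 3.
Augmenting path P5→Q6 (+1); matched 4.
Augmenting path P4→Q4→P1→Q5 (+1); matched 5.
No augmenting path remains; maximum matching = 5.
König certificate: {P1, P2, P3, P5, Q4} is a vertex cover of size 5 (every listed pair touches it), so no matching can be larger.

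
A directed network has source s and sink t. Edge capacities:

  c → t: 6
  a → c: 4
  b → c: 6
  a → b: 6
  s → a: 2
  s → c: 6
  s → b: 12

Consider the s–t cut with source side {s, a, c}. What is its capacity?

Edges leaving {s, a, c}: s→b (12), a→b (6), c→t (6).
Cut capacity = 12 + 6 + 6 = 24.

24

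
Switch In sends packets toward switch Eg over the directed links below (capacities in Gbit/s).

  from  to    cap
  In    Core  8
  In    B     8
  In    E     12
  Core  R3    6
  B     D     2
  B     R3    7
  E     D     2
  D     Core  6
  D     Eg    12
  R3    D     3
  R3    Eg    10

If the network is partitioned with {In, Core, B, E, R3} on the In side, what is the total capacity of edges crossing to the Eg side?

17

Edges leaving {In, Core, B, E, R3}: B→D (2), E→D (2), R3→D (3), R3→Eg (10).
Cut capacity = 2 + 2 + 3 + 10 = 17.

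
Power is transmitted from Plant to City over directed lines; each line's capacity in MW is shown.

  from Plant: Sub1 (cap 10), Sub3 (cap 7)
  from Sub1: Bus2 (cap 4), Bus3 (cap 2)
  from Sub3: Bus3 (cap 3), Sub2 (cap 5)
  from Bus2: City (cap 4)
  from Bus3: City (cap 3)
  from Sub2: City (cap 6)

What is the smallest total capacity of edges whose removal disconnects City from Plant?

12

Augment Plant→Sub1→Bus2→City: bottleneck 4, flow now 4.
Augment Plant→Sub1→Bus3→City: bottleneck 2, flow now 6.
Augment Plant→Sub3→Bus3→City: bottleneck 1, flow now 7.
Augment Plant→Sub3→Sub2→City: bottleneck 5, flow now 12.
No augmenting path remains; maximum flow = 12.
By max-flow min-cut, the minimum cut capacity equals the max flow.
In the residual graph, reachable from Plant: {Plant, Sub1, Sub3, Bus3}.
Min-cut edges: Sub1→Bus2 (4), Sub3→Sub2 (5), Bus3→City (3); capacity 4 + 5 + 3 = 12.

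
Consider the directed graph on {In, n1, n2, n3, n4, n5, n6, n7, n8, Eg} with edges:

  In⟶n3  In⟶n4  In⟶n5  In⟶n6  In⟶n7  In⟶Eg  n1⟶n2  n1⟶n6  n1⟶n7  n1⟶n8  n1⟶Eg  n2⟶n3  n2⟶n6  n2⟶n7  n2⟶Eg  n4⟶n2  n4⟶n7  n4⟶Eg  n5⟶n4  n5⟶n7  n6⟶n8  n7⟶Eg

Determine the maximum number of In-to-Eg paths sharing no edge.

4

Assign every edge capacity 1; by Menger, the answer equals the max flow.
Path In→Eg (+1); total 1.
Path In→n4→Eg (+1); total 2.
Path In→n7→Eg (+1); total 3.
Path In→n5→n4→n2→Eg (+1); total 4.
No residual In→Eg path; max flow = 4.
Certifying cut of size 4: {In→Eg, In→n4, In→n5, In→n7}.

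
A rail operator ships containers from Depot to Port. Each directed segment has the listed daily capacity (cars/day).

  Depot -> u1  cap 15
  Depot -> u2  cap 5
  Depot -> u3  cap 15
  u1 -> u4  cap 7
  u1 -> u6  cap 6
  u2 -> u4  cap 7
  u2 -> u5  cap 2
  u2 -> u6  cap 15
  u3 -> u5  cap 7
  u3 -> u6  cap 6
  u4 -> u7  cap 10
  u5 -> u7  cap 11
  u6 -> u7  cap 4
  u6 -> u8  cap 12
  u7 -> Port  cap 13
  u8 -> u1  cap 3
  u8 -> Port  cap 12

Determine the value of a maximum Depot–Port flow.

Augment Depot→u1→u4→u7→Port: bottleneck 7, flow now 7.
Augment Depot→u1→u6→u7→Port: bottleneck 4, flow now 11.
Augment Depot→u1→u6→u8→Port: bottleneck 2, flow now 13.
Augment Depot→u2→u4→u7→Port: bottleneck 2, flow now 15.
Augment Depot→u2→u6→u8→Port: bottleneck 3, flow now 18.
Augment Depot→u3→u6→u8→Port: bottleneck 6, flow now 24.
Augment Depot→u3→u5→u7→u6→u8→Port: bottleneck 1, flow now 25. (uses reverse residual edge)
No augmenting path remains; maximum flow = 25.
In the residual graph, reachable from Depot: {Depot, u1, u2, u3, u4, u5, u6, u7}.
Min-cut edges: u6→u8 (12), u7→Port (13); capacity 12 + 13 = 25.
This cut is saturated, so no flow can exceed 25.

25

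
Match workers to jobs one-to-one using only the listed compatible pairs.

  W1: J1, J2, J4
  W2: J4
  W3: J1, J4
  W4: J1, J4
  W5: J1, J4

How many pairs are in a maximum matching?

3

Unit-capacity flow: source→left, listed edges, right→sink; max matching = max flow.
Augmenting path W1→J1 (+1); matched 1.
Augmenting path W2→J4 (+1); matched 2.
Augmenting path W3→J1→W1→J2 (+1); matched 3.
No augmenting path remains; maximum matching = 3.
König certificate: {W1, J1, J4} is a vertex cover of size 3 (every listed pair touches it), so no matching can be larger.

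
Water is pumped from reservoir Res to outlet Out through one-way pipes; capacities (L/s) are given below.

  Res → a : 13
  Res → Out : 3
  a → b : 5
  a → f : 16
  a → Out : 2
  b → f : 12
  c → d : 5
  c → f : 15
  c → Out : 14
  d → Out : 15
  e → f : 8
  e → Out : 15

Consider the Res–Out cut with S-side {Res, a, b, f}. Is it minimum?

Yes — it is a minimum cut (capacity 5).

Given cut capacity: 3 + 2 = 5.
Augment Res→Out: bottleneck 3, flow now 3.
Augment Res→a→Out: bottleneck 2, flow now 5.
No augmenting path remains; maximum flow = 5.
Cut capacity 5 equals the max flow, so it is a minimum cut.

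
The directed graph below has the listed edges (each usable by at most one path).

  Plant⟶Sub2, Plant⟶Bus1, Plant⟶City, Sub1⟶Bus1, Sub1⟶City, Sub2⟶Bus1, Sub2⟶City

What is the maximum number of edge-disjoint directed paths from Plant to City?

2

Assign every edge capacity 1; by Menger, the answer equals the max flow.
Path Plant→City (+1); total 1.
Path Plant→Sub2→City (+1); total 2.
No residual Plant→City path; max flow = 2.
Certifying cut of size 2: {Plant→City, Plant→Sub2}.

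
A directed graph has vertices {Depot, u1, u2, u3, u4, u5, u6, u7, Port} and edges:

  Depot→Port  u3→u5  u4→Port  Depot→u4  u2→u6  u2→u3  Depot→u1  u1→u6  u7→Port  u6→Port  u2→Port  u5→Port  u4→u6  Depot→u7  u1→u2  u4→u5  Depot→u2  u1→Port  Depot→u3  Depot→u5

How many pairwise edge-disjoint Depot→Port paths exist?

Assign every edge capacity 1; by Menger, the answer equals the max flow.
Path Depot→Port (+1); total 1.
Path Depot→u1→Port (+1); total 2.
Path Depot→u2→Port (+1); total 3.
Path Depot→u4→Port (+1); total 4.
Path Depot→u5→Port (+1); total 5.
Path Depot→u7→Port (+1); total 6.
No residual Depot→Port path; max flow = 6.
Certifying cut of size 6: {Depot→Port, Depot→u1, Depot→u2, Depot→u4, Depot→u7, u5→Port}.

6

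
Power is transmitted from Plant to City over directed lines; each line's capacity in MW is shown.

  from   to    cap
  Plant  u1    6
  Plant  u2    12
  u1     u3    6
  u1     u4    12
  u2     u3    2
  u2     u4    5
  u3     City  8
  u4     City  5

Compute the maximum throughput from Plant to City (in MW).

13

Augment Plant→u1→u3→City: bottleneck 6, flow now 6.
Augment Plant→u2→u3→City: bottleneck 2, flow now 8.
Augment Plant→u2→u4→City: bottleneck 5, flow now 13.
No augmenting path remains; maximum flow = 13.
In the residual graph, reachable from Plant: {Plant, u2}.
Min-cut edges: Plant→u1 (6), u2→u3 (2), u2→u4 (5); capacity 6 + 2 + 5 = 13.
This cut is saturated, so no flow can exceed 13.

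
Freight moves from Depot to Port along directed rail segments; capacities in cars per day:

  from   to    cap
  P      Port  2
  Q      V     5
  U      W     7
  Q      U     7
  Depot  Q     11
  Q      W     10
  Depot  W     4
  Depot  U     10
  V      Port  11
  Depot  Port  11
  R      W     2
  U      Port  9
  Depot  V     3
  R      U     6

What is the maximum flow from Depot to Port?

Augment Depot→Port: bottleneck 11, flow now 11.
Augment Depot→U→Port: bottleneck 9, flow now 20.
Augment Depot→V→Port: bottleneck 3, flow now 23.
Augment Depot→Q→V→Port: bottleneck 5, flow now 28.
No augmenting path remains; maximum flow = 28.
In the residual graph, reachable from Depot: {Depot, Q, U, W}.
Min-cut edges: Depot→V (3), Depot→Port (11), Q→V (5), U→Port (9); capacity 3 + 11 + 5 + 9 = 28.
This cut is saturated, so no flow can exceed 28.

28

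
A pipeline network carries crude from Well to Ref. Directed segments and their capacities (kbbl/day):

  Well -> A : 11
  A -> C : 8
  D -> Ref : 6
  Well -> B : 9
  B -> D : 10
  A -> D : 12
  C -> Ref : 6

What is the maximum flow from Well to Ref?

Augment Well→A→C→Ref: bottleneck 6, flow now 6.
Augment Well→A→D→Ref: bottleneck 5, flow now 11.
Augment Well→B→D→Ref: bottleneck 1, flow now 12.
No augmenting path remains; maximum flow = 12.
In the residual graph, reachable from Well: {Well, A, B, C, D}.
Min-cut edges: C→Ref (6), D→Ref (6); capacity 6 + 6 = 12.
This cut is saturated, so no flow can exceed 12.

12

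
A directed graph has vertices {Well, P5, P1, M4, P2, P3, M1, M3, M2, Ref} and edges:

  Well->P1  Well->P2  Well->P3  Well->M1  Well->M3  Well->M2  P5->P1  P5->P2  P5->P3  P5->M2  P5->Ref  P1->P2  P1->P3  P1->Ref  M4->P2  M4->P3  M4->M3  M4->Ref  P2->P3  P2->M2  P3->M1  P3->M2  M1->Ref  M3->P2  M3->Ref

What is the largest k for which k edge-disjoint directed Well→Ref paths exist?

Assign every edge capacity 1; by Menger, the answer equals the max flow.
Path Well→P1→Ref (+1); total 1.
Path Well→M1→Ref (+1); total 2.
Path Well→M3→Ref (+1); total 3.
No residual Well→Ref path; max flow = 3.
Certifying cut of size 3: {M1→Ref, Well→M3, Well→P1}.

3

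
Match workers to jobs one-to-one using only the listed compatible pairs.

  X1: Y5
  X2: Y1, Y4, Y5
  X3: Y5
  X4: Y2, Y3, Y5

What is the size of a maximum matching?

Unit-capacity flow: source→left, listed edges, right→sink; max matching = max flow.
Augmenting path X1→Y5 (+1); matched 1.
Augmenting path X2→Y1 (+1); matched 2.
Augmenting path X4→Y2 (+1); matched 3.
No augmenting path remains; maximum matching = 3.
König certificate: {X2, X4, Y5} is a vertex cover of size 3 (every listed pair touches it), so no matching can be larger.

3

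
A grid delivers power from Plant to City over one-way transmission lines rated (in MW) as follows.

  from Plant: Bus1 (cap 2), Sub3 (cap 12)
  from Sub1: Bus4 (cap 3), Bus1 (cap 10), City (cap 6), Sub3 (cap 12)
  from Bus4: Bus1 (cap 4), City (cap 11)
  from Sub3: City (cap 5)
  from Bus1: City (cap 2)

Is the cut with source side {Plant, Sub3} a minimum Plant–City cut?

Given cut capacity: 2 + 5 = 7.
Augment Plant→Sub3→City: bottleneck 5, flow now 5.
Augment Plant→Bus1→City: bottleneck 2, flow now 7.
No augmenting path remains; maximum flow = 7.
Cut capacity 7 equals the max flow, so it is a minimum cut.

Yes — it is a minimum cut (capacity 7).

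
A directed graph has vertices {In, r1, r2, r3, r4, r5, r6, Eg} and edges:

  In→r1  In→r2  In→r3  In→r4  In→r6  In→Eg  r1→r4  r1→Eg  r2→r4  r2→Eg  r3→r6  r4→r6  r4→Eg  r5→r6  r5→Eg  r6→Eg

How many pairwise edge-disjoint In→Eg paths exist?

Assign every edge capacity 1; by Menger, the answer equals the max flow.
Path In→Eg (+1); total 1.
Path In→r1→Eg (+1); total 2.
Path In→r2→Eg (+1); total 3.
Path In→r4→Eg (+1); total 4.
Path In→r6→Eg (+1); total 5.
No residual In→Eg path; max flow = 5.
Certifying cut of size 5: {In→Eg, In→r1, In→r2, In→r4, r6→Eg}.

5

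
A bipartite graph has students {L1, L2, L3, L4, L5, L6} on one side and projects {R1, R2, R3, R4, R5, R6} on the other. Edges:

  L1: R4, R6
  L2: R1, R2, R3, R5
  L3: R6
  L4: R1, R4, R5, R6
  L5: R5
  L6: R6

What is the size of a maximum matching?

5

Unit-capacity flow: source→left, listed edges, right→sink; max matching = max flow.
Augmenting path L1→R4 (+1); matched 1.
Augmenting path L2→R1 (+1); matched 2.
Augmenting path L3→R6 (+1); matched 3.
Augmenting path L4→R5 (+1); matched 4.
Augmenting path L5→R5→L4→R1→L2→R2 (+1); matched 5.
No augmenting path remains; maximum matching = 5.
König certificate: {L1, L2, L4, L5, R6} is a vertex cover of size 5 (every listed pair touches it), so no matching can be larger.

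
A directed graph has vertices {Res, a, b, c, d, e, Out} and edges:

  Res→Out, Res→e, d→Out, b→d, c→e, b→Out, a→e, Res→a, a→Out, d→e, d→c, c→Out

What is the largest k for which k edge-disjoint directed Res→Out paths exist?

2

Assign every edge capacity 1; by Menger, the answer equals the max flow.
Path Res→Out (+1); total 1.
Path Res→a→Out (+1); total 2.
No residual Res→Out path; max flow = 2.
Certifying cut of size 2: {Res→Out, Res→a}.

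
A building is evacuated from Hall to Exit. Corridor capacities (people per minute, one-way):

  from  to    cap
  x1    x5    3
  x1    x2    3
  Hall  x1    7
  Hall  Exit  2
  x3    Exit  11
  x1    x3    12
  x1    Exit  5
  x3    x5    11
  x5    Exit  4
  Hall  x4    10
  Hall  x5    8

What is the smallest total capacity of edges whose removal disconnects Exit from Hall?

Augment Hall→Exit: bottleneck 2, flow now 2.
Augment Hall→x1→Exit: bottleneck 5, flow now 7.
Augment Hall→x5→Exit: bottleneck 4, flow now 11.
Augment Hall→x1→x3→Exit: bottleneck 2, flow now 13.
No augmenting path remains; maximum flow = 13.
By max-flow min-cut, the minimum cut capacity equals the max flow.
In the residual graph, reachable from Hall: {Hall, x4, x5}.
Min-cut edges: Hall→x1 (7), Hall→Exit (2), x5→Exit (4); capacity 7 + 2 + 4 = 13.

13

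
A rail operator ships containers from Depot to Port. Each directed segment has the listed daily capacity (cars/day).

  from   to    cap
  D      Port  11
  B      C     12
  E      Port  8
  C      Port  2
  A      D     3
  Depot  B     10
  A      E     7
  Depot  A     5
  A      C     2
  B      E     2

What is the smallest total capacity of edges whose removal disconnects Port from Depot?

Augment Depot→A→C→Port: bottleneck 2, flow now 2.
Augment Depot→A→D→Port: bottleneck 3, flow now 5.
Augment Depot→B→E→Port: bottleneck 2, flow now 7.
Augment Depot→B→C→A→E→Port: bottleneck 2, flow now 9. (uses reverse residual edge)
No augmenting path remains; maximum flow = 9.
By max-flow min-cut, the minimum cut capacity equals the max flow.
In the residual graph, reachable from Depot: {Depot, B, C}.
Min-cut edges: Depot→A (5), B→E (2), C→Port (2); capacity 5 + 2 + 2 = 9.

9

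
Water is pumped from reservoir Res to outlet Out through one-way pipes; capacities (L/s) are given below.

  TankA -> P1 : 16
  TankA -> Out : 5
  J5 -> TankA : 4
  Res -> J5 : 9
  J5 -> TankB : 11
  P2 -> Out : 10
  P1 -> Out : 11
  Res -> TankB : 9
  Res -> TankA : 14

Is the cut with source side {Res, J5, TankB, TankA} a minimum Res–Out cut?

No — its capacity is 21, but the minimum cut has capacity 16.

Given cut capacity: 16 + 5 = 21.
Augment Res→TankA→Out: bottleneck 5, flow now 5.
Augment Res→TankA→P1→Out: bottleneck 9, flow now 14.
Augment Res→J5→TankA→P1→Out: bottleneck 2, flow now 16.
No augmenting path remains; maximum flow = 16.
In the residual graph, reachable from Res: {Res, J5, TankB, TankA, P1}.
Min-cut edges: TankA→Out (5), P1→Out (11); capacity 5 + 11 = 16.
Cut capacity 21 exceeds the max flow 16, so it is not minimum.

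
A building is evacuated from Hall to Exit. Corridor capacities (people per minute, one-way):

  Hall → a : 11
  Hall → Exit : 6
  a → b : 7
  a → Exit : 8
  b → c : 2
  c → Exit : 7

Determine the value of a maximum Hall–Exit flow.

16

Augment Hall→Exit: bottleneck 6, flow now 6.
Augment Hall→a→Exit: bottleneck 8, flow now 14.
Augment Hall→a→b→c→Exit: bottleneck 2, flow now 16.
No augmenting path remains; maximum flow = 16.
In the residual graph, reachable from Hall: {Hall, a, b}.
Min-cut edges: Hall→Exit (6), a→Exit (8), b→c (2); capacity 6 + 8 + 2 = 16.
This cut is saturated, so no flow can exceed 16.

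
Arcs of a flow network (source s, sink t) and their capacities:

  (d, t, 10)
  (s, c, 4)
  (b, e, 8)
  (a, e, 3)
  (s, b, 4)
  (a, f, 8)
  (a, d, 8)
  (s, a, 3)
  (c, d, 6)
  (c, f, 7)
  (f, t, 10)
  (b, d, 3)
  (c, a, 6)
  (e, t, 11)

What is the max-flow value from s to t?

Augment s→a→d→t: bottleneck 3, flow now 3.
Augment s→b→d→t: bottleneck 3, flow now 6.
Augment s→b→e→t: bottleneck 1, flow now 7.
Augment s→c→d→t: bottleneck 4, flow now 11.
No augmenting path remains; maximum flow = 11.
In the residual graph, reachable from s: {s}.
Min-cut edges: s→a (3), s→b (4), s→c (4); capacity 3 + 4 + 4 = 11.
This cut is saturated, so no flow can exceed 11.

11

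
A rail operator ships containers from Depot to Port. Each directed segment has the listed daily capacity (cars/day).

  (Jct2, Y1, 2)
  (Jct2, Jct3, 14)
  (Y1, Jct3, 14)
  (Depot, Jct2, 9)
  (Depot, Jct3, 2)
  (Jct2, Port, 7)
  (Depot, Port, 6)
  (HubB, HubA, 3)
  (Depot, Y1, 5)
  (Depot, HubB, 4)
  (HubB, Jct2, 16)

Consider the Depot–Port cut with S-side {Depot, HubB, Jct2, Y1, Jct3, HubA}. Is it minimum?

Yes — it is a minimum cut (capacity 13).

Given cut capacity: 6 + 7 = 13.
Augment Depot→Port: bottleneck 6, flow now 6.
Augment Depot→Jct2→Port: bottleneck 7, flow now 13.
No augmenting path remains; maximum flow = 13.
Cut capacity 13 equals the max flow, so it is a minimum cut.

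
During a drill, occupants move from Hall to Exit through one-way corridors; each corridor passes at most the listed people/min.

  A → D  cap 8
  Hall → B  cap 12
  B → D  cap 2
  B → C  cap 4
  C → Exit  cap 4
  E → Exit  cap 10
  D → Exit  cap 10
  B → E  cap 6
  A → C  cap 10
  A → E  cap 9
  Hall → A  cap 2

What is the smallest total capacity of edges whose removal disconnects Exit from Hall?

Augment Hall→A→C→Exit: bottleneck 2, flow now 2.
Augment Hall→B→C→Exit: bottleneck 2, flow now 4.
Augment Hall→B→D→Exit: bottleneck 2, flow now 6.
Augment Hall→B→E→Exit: bottleneck 6, flow now 12.
Augment Hall→B→C→A→D→Exit: bottleneck 2, flow now 14. (uses reverse residual edge)
No augmenting path remains; maximum flow = 14.
By max-flow min-cut, the minimum cut capacity equals the max flow.
In the residual graph, reachable from Hall: {Hall}.
Min-cut edges: Hall→A (2), Hall→B (12); capacity 2 + 12 = 14.

14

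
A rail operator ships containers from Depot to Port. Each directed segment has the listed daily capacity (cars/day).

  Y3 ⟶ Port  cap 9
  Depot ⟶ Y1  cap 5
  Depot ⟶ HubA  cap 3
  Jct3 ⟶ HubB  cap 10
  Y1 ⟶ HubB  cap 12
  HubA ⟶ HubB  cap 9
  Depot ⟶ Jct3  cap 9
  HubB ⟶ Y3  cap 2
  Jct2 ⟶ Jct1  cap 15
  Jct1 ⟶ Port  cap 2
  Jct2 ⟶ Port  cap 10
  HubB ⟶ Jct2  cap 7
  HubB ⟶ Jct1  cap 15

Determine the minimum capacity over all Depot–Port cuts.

11

Augment Depot→HubA→HubB→Jct2→Port: bottleneck 3, flow now 3.
Augment Depot→Jct3→HubB→Jct2→Port: bottleneck 4, flow now 7.
Augment Depot→Jct3→HubB→Y3→Port: bottleneck 2, flow now 9.
Augment Depot→Jct3→HubB→Jct1→Port: bottleneck 2, flow now 11.
No augmenting path remains; maximum flow = 11.
By max-flow min-cut, the minimum cut capacity equals the max flow.
In the residual graph, reachable from Depot: {Depot, HubA, Jct3, Y1, HubB, Jct1}.
Min-cut edges: HubB→Jct2 (7), HubB→Y3 (2), Jct1→Port (2); capacity 7 + 2 + 2 = 11.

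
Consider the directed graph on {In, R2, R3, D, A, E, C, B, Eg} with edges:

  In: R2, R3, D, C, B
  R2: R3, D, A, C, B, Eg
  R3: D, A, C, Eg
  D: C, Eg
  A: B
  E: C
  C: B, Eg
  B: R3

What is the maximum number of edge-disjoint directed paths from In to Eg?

4

Assign every edge capacity 1; by Menger, the answer equals the max flow.
Path In→R2→Eg (+1); total 1.
Path In→R3→Eg (+1); total 2.
Path In→D→Eg (+1); total 3.
Path In→C→Eg (+1); total 4.
No residual In→Eg path; max flow = 4.
Certifying cut of size 4: {C→Eg, D→Eg, In→R2, R3→Eg}.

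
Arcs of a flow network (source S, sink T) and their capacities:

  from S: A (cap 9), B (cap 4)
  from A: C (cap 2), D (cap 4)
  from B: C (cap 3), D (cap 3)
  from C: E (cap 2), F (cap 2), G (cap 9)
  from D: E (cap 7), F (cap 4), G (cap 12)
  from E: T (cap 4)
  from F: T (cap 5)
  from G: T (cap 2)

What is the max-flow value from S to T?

10

Augment S→A→C→E→T: bottleneck 2, flow now 2.
Augment S→A→D→E→T: bottleneck 2, flow now 4.
Augment S→A→D→F→T: bottleneck 2, flow now 6.
Augment S→B→C→F→T: bottleneck 2, flow now 8.
Augment S→B→C→G→T: bottleneck 1, flow now 9.
Augment S→B→D→F→T: bottleneck 1, flow now 10.
No augmenting path remains; maximum flow = 10.
In the residual graph, reachable from S: {S, A}.
Min-cut edges: S→B (4), A→C (2), A→D (4); capacity 4 + 2 + 4 = 10.
This cut is saturated, so no flow can exceed 10.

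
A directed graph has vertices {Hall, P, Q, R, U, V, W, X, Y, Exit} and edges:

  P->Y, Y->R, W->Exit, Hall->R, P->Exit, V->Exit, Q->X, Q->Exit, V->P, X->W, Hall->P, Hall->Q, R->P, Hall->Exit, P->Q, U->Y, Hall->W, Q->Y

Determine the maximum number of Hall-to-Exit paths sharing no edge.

Assign every edge capacity 1; by Menger, the answer equals the max flow.
Path Hall→Exit (+1); total 1.
Path Hall→P→Exit (+1); total 2.
Path Hall→Q→Exit (+1); total 3.
Path Hall→W→Exit (+1); total 4.
No residual Hall→Exit path; max flow = 4.
Certifying cut of size 4: {Hall→Exit, P→Exit, Q→Exit, W→Exit}.

4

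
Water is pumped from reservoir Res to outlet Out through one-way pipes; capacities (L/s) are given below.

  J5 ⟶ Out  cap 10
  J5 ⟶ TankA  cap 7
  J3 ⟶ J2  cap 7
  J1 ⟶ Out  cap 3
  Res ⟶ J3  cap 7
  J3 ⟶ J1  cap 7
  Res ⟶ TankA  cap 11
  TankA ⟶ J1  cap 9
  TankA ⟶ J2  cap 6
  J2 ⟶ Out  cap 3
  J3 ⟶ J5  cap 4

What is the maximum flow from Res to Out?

Augment Res→J3→J1→Out: bottleneck 3, flow now 3.
Augment Res→J3→J5→Out: bottleneck 4, flow now 7.
Augment Res→TankA→J2→Out: bottleneck 3, flow now 10.
No augmenting path remains; maximum flow = 10.
In the residual graph, reachable from Res: {Res, J3, TankA, J1, J2}.
Min-cut edges: J3→J5 (4), J1→Out (3), J2→Out (3); capacity 4 + 3 + 3 = 10.
This cut is saturated, so no flow can exceed 10.

10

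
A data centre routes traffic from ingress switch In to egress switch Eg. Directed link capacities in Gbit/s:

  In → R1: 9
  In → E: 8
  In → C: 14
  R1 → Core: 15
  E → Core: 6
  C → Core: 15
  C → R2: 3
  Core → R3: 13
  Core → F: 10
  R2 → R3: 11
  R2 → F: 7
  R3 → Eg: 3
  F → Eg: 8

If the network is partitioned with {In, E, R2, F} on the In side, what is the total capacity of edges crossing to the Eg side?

48

Edges leaving {In, E, R2, F}: In→R1 (9), In→C (14), E→Core (6), R2→R3 (11), F→Eg (8).
Cut capacity = 9 + 14 + 6 + 11 + 8 = 48.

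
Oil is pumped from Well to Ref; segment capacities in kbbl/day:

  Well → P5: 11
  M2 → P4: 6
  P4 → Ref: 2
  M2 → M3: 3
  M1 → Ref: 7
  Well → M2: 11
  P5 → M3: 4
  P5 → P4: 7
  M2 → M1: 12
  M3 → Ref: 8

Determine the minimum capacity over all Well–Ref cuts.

Augment Well→P5→M3→Ref: bottleneck 4, flow now 4.
Augment Well→P5→P4→Ref: bottleneck 2, flow now 6.
Augment Well→M2→M3→Ref: bottleneck 3, flow now 9.
Augment Well→M2→M1→Ref: bottleneck 7, flow now 16.
No augmenting path remains; maximum flow = 16.
By max-flow min-cut, the minimum cut capacity equals the max flow.
In the residual graph, reachable from Well: {Well, P5, M2, P4, M1}.
Min-cut edges: P5→M3 (4), M2→M3 (3), P4→Ref (2), M1→Ref (7); capacity 4 + 3 + 2 + 7 = 16.

16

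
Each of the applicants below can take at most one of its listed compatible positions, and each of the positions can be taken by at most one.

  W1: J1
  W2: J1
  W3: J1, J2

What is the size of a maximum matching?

2

Unit-capacity flow: source→left, listed edges, right→sink; max matching = max flow.
Augmenting path W1→J1 (+1); matched 1.
Augmenting path W3→J2 (+1); matched 2.
No augmenting path remains; maximum matching = 2.
König certificate: {W3, J1} is a vertex cover of size 2 (every listed pair touches it), so no matching can be larger.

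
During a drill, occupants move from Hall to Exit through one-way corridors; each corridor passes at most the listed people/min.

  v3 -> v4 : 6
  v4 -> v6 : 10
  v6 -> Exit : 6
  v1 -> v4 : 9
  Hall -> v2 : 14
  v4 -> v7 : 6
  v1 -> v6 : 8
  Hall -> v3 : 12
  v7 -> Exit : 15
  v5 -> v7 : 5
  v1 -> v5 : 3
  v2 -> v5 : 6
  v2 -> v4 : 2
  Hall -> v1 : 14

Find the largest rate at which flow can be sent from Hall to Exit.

17

Augment Hall→v1→v6→Exit: bottleneck 6, flow now 6.
Augment Hall→v1→v4→v7→Exit: bottleneck 6, flow now 12.
Augment Hall→v1→v5→v7→Exit: bottleneck 2, flow now 14.
Augment Hall→v2→v5→v7→Exit: bottleneck 3, flow now 17.
No augmenting path remains; maximum flow = 17.
In the residual graph, reachable from Hall: {Hall, v1, v2, v3, v4, v5, v6}.
Min-cut edges: v4→v7 (6), v5→v7 (5), v6→Exit (6); capacity 6 + 5 + 6 = 17.
This cut is saturated, so no flow can exceed 17.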